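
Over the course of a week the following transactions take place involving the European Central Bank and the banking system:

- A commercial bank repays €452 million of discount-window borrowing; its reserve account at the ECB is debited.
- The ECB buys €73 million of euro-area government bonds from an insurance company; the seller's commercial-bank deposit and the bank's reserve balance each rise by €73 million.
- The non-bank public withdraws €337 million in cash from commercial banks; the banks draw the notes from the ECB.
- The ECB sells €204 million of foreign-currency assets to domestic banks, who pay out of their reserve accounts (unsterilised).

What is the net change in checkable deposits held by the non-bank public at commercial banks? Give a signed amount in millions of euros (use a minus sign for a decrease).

Discount-window repayment €452 million: the counterparty is a bank, so public deposits are unchanged → 0.
Asset purchase (from non-banks) €73 million: non-bank counterparties' bank balances rise → +€73M.
Currency withdrawal €337 million: non-bank counterparties' bank balances fall → −€337M.
FX sale €204 million: the counterparty is a bank, so public deposits are unchanged → 0.
Net: 0 + 73 − 337 + 0 = -€264 million.

-€264 million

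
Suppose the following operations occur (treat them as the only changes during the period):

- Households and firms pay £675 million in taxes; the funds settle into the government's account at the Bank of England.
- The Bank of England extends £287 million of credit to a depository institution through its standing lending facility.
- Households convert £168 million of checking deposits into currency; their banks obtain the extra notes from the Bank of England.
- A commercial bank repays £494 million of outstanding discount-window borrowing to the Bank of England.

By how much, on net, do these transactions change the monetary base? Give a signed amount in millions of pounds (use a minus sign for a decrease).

-£882 million

Government account inflow £675 million: reserves shift to a non-base liability → −£675M.
Discount-window loan £287 million: Bank of England balance sheet expands → +£287M.
Currency withdrawal £168 million: just a shift between currency and reserves — both are base money → 0.
Discount-window repayment £494 million: Bank of England balance sheet contracts → −£494M.
Net: −675 + 287 + 0 − 494 = -£882 million.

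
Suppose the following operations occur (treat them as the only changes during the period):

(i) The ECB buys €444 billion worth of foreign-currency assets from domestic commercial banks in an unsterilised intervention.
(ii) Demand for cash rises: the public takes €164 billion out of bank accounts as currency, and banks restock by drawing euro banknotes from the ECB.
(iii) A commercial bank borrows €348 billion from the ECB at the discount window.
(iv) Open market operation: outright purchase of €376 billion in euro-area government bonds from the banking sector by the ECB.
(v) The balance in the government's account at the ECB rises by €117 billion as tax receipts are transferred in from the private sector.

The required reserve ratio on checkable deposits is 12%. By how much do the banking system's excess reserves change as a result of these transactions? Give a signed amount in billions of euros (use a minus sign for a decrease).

+€920.72 billion

FX purchase €444 billion: reserves +€444B, deposits 0.
Currency withdrawal €164 billion: reserves −€164B, deposits −€164B.
Discount-window loan €348 billion: reserves +€348B, deposits 0.
OMO purchase (from banks) €376 billion: reserves +€376B, deposits 0.
Government account inflow €117 billion: reserves −€117B, deposits −€117B.
Totals: Δreserves = +€887B, Δdeposits = −€281B.
Δrequired reserves = 12% × −€281B = −€33.72B.
Δexcess reserves = Δreserves − Δrequired = +€887B − (−€33.72B) = +€920.72 billion.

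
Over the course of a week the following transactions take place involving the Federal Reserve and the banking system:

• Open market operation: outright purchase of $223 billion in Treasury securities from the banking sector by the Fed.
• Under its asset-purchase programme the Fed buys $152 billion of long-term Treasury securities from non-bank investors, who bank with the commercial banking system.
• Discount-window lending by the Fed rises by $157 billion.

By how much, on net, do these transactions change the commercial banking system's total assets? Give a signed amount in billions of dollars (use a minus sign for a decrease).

+$309 billion

OMO purchase (from banks) $223 billion: just an asset swap on bank balance sheets → 0.
Asset purchase (from non-banks) $152 billion: bank balance sheets expand → +$152B.
Discount-window loan $157 billion: bank balance sheets expand → +$157B.
Net: 0 + 152 + 157 = +$309 billion.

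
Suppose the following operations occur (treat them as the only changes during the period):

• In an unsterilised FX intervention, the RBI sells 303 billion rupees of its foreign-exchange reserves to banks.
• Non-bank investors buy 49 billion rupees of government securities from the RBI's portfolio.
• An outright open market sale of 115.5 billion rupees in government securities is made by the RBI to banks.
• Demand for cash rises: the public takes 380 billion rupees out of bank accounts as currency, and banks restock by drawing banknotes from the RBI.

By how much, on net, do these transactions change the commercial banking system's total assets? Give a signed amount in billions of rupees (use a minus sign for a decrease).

RBI balance sheet:
  Assets:      Securities −164.5B, Foreign assets −303B
  Liabilities: Bank reserves −847.5B, Currency in circulation +380B
Commercial banking system:
  Assets:      Reserves at CB −847.5B, Securities +115.5B, Foreign assets +303B
  Liabilities: Checkable deposits −429B
Change in total bank assets = -429 billion.

-429 billion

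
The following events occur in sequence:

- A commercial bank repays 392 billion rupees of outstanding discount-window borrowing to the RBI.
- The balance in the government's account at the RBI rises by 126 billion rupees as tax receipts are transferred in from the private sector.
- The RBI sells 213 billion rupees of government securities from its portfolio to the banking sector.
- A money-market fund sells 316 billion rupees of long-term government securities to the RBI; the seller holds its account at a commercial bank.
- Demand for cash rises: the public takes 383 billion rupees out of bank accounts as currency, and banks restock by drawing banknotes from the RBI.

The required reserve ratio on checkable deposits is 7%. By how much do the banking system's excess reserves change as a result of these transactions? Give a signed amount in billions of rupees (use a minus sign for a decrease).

Discount-window repayment 392 billion rupees: reserves −392B, deposits 0.
Government account inflow 126 billion rupees: reserves −126B, deposits −126B.
OMO sale (to banks) 213 billion rupees: reserves −213B, deposits 0.
Asset purchase (from non-banks) 316 billion rupees: reserves +316B, deposits +316B.
Currency withdrawal 383 billion rupees: reserves −383B, deposits −383B.
Totals: Δreserves = −798B, Δdeposits = −193B.
Δrequired reserves = 7% × −193B = −13.51B.
Δexcess reserves = Δreserves − Δrequired = −798B − (−13.51B) = -784.49 billion.

-784.49 billion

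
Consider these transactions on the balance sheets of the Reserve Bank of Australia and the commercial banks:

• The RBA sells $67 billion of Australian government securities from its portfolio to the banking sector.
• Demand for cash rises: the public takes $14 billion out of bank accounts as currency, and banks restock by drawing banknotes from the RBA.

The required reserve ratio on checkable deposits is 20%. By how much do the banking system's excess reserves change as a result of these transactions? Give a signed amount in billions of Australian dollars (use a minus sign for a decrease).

OMO sale (to banks) $67 billion: reserves −$67B, deposits 0.
Currency withdrawal $14 billion: reserves −$14B, deposits −$14B.
Totals: Δreserves = −$81B, Δdeposits = −$14B.
Δrequired reserves = 20% × −$14B = −$2.8B.
Δexcess reserves = Δreserves − Δrequired = −$81B − (−$2.8B) = -$78.2 billion.

-$78.2 billion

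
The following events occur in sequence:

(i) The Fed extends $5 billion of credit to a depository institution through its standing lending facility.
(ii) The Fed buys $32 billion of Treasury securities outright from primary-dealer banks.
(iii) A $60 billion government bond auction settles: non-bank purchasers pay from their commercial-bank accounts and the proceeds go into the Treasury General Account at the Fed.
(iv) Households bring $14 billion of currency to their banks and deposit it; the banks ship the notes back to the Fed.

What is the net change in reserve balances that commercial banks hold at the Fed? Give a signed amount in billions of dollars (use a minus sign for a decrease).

Fed balance sheet:
  Assets:      Securities +$32B, Loans to banks +$5B
  Liabilities: Bank reserves −$9B, Currency in circulation −$14B, Government deposits +$60B
So the change in reserve balances that commercial banks hold at the Fed is -$9 billion.

-$9 billion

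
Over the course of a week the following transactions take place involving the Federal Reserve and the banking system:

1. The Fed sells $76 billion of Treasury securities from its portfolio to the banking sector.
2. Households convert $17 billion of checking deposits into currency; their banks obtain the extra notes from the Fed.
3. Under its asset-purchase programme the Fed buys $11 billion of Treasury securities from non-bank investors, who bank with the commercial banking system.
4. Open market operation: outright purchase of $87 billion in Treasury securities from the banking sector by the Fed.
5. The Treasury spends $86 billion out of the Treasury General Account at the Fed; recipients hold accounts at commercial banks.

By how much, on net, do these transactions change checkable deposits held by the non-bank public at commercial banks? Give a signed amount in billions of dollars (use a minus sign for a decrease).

+$80 billion

OMO sale (to banks) $76 billion: the counterparty is a bank, so public deposits are unchanged → 0.
Currency withdrawal $17 billion: non-bank counterparties' bank balances fall → −$17B.
Asset purchase (from non-banks) $11 billion: non-bank counterparties' bank balances rise → +$11B.
OMO purchase (from banks) $87 billion: the counterparty is a bank, so public deposits are unchanged → 0.
Government spending $86 billion: non-bank counterparties' bank balances rise → +$86B.
Net: 0 − 17 + 11 + 0 + 86 = +$80 billion.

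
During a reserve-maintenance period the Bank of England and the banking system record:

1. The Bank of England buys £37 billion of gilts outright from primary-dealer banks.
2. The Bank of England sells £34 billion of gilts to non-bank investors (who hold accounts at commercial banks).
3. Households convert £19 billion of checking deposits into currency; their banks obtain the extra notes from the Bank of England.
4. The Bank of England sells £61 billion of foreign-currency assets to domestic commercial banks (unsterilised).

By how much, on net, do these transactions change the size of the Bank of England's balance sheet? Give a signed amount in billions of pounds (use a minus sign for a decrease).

Bank of England balance sheet:
  Assets:      Securities +£3B, Foreign assets −£61B
  Liabilities: Bank reserves −£77B, Currency in circulation +£19B
Commercial banking system:
  Assets:      Reserves at CB −£77B, Securities −£37B, Foreign assets +£61B
  Liabilities: Checkable deposits −£53B
Change in total Bank of England assets = -£58 billion.

-£58 billion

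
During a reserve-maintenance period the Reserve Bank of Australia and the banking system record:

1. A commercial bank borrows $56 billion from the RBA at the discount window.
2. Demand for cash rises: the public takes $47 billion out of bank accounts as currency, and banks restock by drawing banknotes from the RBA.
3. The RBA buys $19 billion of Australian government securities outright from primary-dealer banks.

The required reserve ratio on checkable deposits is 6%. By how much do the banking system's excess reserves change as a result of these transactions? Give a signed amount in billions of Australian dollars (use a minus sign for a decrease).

Discount-window loan $56 billion: reserves +$56B, deposits 0.
Currency withdrawal $47 billion: reserves −$47B, deposits −$47B.
OMO purchase (from banks) $19 billion: reserves +$19B, deposits 0.
Totals: Δreserves = +$28B, Δdeposits = −$47B.
Δrequired reserves = 6% × −$47B = −$2.82B.
Δexcess reserves = Δreserves − Δrequired = +$28B − (−$2.82B) = +$30.82 billion.

+$30.82 billion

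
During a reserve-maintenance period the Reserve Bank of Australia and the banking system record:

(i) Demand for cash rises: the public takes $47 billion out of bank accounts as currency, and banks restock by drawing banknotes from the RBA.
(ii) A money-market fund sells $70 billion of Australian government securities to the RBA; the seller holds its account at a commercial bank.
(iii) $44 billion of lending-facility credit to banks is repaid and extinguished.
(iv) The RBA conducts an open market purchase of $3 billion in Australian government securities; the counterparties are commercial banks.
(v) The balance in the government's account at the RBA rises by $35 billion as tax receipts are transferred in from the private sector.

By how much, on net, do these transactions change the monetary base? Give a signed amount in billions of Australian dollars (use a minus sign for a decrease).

Currency withdrawal $47 billion: just a shift between currency and reserves — both are base money → 0.
Asset purchase (from non-banks) $70 billion: RBA balance sheet expands → +$70B.
Discount-window repayment $44 billion: RBA balance sheet contracts → −$44B.
OMO purchase (from banks) $3 billion: RBA balance sheet expands → +$3B.
Government account inflow $35 billion: reserves shift to a non-base liability → −$35B.
Net: 0 + 70 − 44 + 3 − 35 = -$6 billion.

-$6 billion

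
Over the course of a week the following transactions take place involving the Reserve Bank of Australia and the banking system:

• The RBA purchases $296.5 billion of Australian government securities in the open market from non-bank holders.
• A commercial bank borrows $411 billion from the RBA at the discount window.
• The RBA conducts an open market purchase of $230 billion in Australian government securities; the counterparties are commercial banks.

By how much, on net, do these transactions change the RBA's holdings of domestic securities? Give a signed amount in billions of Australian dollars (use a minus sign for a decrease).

RBA balance sheet:
  Assets:      Securities +$526.5B, Loans to banks +$411B
  Liabilities: Bank reserves +$937.5B
So the change in the RBA's holdings of domestic securities is +$526.5 billion.

+$526.5 billion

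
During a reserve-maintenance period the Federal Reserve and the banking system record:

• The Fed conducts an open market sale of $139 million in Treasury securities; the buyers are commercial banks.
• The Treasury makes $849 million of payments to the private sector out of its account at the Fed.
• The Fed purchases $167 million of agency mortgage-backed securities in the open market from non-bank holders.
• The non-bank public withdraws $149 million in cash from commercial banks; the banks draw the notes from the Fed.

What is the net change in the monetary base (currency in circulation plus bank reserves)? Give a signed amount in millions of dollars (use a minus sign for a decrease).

Fed balance sheet:
  Assets:      Securities +$28M
  Liabilities: Bank reserves +$728M, Currency in circulation +$149M, Government deposits −$849M
Monetary base = currency + reserves: +$149M + (+$728M) = +$877 million.

+$877 million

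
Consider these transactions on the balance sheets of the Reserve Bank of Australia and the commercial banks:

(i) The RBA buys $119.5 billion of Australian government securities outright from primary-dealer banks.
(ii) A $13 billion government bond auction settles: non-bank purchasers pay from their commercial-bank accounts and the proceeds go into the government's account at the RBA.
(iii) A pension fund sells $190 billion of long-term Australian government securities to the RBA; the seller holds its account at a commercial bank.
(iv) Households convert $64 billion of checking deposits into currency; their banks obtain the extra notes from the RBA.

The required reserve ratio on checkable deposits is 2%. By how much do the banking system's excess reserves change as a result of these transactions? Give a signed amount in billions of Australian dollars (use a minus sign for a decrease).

OMO purchase (from banks) $119.5 billion: reserves +$119.5B, deposits 0.
Government account inflow $13 billion: reserves −$13B, deposits −$13B.
Asset purchase (from non-banks) $190 billion: reserves +$190B, deposits +$190B.
Currency withdrawal $64 billion: reserves −$64B, deposits −$64B.
Totals: Δreserves = +$232.5B, Δdeposits = +$113B.
Δrequired reserves = 2% × +$113B = +$2.26B.
Δexcess reserves = Δreserves − Δrequired = +$232.5B − (+$2.26B) = +$230.24 billion.

+$230.24 billion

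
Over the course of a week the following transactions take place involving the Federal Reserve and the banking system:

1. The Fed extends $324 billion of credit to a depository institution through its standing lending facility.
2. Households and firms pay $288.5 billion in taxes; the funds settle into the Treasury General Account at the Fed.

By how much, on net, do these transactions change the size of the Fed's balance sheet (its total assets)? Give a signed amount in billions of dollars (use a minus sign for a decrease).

Discount-window loan $324 billion: a Fed asset is acquired → +$324B.
Government account inflow $288.5 billion: only the composition of liabilities changes → 0.
Net: 324 + 0 = +$324 billion.

+$324 billion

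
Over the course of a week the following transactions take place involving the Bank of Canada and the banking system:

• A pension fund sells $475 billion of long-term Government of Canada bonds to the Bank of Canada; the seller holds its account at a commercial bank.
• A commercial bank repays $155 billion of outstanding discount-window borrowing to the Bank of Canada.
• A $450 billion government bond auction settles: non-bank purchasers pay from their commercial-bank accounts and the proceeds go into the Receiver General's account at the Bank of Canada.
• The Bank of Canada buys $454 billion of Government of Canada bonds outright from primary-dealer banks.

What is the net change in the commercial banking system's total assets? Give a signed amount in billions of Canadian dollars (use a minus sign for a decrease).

-$130 billion

Asset purchase (from non-banks) $475 billion: bank balance sheets expand → +$475B.
Discount-window repayment $155 billion: bank balance sheets shrink → −$155B.
Government account inflow $450 billion: bank balance sheets shrink → −$450B.
OMO purchase (from banks) $454 billion: just an asset swap on bank balance sheets → 0.
Net: 475 − 155 − 450 + 0 = -$130 billion.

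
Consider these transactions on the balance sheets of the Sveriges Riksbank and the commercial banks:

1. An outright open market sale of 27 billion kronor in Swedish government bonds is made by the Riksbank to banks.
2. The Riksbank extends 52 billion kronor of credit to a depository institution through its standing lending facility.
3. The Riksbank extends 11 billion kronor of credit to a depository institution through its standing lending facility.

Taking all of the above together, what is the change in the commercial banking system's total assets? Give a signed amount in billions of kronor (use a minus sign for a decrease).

Riksbank balance sheet:
  Assets:      Securities −27B, Loans to banks +63B
  Liabilities: Bank reserves +36B
Commercial banking system:
  Assets:      Reserves at CB +36B, Securities +27B
  Liabilities: Borrowings from CB +63B
Change in total bank assets = +63 billion.

+63 billion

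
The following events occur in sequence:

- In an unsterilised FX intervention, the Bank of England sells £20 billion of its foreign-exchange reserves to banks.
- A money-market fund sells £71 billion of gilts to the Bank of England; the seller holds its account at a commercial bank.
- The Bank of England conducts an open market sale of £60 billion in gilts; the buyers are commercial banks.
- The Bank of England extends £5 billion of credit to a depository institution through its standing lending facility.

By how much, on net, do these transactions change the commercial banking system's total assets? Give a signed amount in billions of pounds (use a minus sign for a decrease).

Bank of England balance sheet:
  Assets:      Securities +£11B, Loans to banks +£5B, Foreign assets −£20B
  Liabilities: Bank reserves −£4B
Commercial banking system:
  Assets:      Reserves at CB −£4B, Securities +£60B, Foreign assets +£20B
  Liabilities: Checkable deposits +£71B, Borrowings from CB +£5B
Change in total bank assets = +£76 billion.

+£76 billion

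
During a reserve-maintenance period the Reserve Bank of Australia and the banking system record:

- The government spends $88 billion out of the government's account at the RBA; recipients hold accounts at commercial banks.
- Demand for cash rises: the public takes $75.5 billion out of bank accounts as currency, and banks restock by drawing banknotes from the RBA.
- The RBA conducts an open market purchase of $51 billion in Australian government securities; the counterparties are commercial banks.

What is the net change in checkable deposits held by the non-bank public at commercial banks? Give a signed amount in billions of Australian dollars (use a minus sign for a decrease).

RBA balance sheet:
  Assets:      Securities +$51B
  Liabilities: Bank reserves +$63.5B, Currency in circulation +$75.5B, Government deposits −$88B
Commercial banking system:
  Assets:      Reserves at CB +$63.5B, Securities −$51B
  Liabilities: Checkable deposits +$12.5B
So the change in checkable deposits held by the non-bank public at commercial banks is +$12.5 billion.

+$12.5 billion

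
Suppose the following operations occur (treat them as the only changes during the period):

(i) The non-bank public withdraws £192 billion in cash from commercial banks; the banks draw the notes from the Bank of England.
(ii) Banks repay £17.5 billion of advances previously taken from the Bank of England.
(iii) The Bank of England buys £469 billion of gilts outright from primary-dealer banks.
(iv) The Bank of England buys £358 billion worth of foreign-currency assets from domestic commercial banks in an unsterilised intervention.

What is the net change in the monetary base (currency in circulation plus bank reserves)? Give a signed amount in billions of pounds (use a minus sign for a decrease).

Bank of England balance sheet:
  Assets:      Securities +£469B, Loans to banks −£17.5B, Foreign assets +£358B
  Liabilities: Bank reserves +£617.5B, Currency in circulation +£192B
Monetary base = currency + reserves: +£192B + (+£617.5B) = +£809.5 billion.

+£809.5 billion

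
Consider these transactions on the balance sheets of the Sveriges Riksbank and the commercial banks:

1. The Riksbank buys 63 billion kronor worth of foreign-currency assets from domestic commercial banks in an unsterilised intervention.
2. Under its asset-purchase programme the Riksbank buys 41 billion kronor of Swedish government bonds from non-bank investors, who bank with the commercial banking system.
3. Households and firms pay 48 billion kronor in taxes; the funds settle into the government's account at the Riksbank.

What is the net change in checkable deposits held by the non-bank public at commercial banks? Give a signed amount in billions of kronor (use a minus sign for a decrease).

FX purchase 63 billion kronor: the counterparty is a bank, so public deposits are unchanged → 0.
Asset purchase (from non-banks) 41 billion kronor: non-bank counterparties' bank balances rise → +41B.
Government account inflow 48 billion kronor: non-bank counterparties' bank balances fall → −48B.
Net: 0 + 41 − 48 = -7 billion.

-7 billion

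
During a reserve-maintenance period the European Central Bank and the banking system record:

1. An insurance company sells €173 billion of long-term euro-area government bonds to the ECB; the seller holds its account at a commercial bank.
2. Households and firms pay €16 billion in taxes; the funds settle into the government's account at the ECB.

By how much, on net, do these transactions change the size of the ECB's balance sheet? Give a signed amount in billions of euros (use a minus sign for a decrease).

+€173 billion

Asset purchase (from non-banks) €173 billion: an ECB asset is acquired → +€173B.
Government account inflow €16 billion: only the composition of liabilities changes → 0.
Net: 173 + 0 = +€173 billion.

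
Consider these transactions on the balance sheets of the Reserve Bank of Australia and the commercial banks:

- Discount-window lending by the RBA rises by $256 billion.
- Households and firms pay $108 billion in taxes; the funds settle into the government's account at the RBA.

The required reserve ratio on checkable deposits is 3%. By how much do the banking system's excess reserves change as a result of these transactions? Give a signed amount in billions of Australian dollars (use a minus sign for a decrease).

Discount-window loan $256 billion: reserves +$256B, deposits 0.
Government account inflow $108 billion: reserves −$108B, deposits −$108B.
Totals: Δreserves = +$148B, Δdeposits = −$108B.
Δrequired reserves = 3% × −$108B = −$3.24B.
Δexcess reserves = Δreserves − Δrequired = +$148B − (−$3.24B) = +$151.24 billion.

+$151.24 billion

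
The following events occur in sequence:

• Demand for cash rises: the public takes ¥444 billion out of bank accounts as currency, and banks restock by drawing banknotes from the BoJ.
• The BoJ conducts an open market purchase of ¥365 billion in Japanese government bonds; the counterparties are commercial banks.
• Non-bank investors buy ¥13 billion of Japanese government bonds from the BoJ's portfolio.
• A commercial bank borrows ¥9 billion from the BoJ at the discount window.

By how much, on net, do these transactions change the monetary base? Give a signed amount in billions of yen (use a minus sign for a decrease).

Currency withdrawal ¥444 billion: just a shift between currency and reserves — both are base money → 0.
OMO purchase (from banks) ¥365 billion: BoJ balance sheet expands → +¥365B.
Asset sale (to non-banks) ¥13 billion: BoJ balance sheet contracts → −¥13B.
Discount-window loan ¥9 billion: BoJ balance sheet expands → +¥9B.
Net: 0 + 365 − 13 + 9 = +¥361 billion.

+¥361 billion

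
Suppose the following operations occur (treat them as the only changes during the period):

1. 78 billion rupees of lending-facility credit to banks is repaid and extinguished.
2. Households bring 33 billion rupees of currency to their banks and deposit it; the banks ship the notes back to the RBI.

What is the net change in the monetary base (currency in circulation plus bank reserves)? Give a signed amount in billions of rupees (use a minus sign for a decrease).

Discount-window repayment 78 billion rupees: RBI balance sheet contracts → −78B.
Currency deposit 33 billion rupees: just a shift between currency and reserves — both are base money → 0.
Net: −78 + 0 = -78 billion.

-78 billion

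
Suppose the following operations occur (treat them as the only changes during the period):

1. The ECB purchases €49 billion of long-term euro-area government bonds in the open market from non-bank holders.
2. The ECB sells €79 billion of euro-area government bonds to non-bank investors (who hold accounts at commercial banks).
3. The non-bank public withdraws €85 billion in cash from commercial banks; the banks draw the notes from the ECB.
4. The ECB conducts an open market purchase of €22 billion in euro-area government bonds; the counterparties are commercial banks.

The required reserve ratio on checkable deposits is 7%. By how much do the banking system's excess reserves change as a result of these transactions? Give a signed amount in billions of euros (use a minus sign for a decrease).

Asset purchase (from non-banks) €49 billion: reserves +€49B, deposits +€49B.
Asset sale (to non-banks) €79 billion: reserves −€79B, deposits −€79B.
Currency withdrawal €85 billion: reserves −€85B, deposits −€85B.
OMO purchase (from banks) €22 billion: reserves +€22B, deposits 0.
Totals: Δreserves = −€93B, Δdeposits = −€115B.
Δrequired reserves = 7% × −€115B = −€8.05B.
Δexcess reserves = Δreserves − Δrequired = −€93B − (−€8.05B) = -€84.95 billion.

-€84.95 billion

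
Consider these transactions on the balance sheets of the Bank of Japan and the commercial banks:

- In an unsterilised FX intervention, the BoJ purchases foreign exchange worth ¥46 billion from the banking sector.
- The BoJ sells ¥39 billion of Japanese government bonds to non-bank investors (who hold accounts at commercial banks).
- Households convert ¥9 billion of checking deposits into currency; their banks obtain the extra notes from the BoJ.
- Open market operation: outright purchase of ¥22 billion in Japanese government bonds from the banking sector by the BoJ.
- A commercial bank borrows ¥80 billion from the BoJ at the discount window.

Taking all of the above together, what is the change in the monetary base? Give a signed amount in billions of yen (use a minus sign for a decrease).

BoJ balance sheet:
  Assets:      Securities −¥17B, Loans to banks +¥80B, Foreign assets +¥46B
  Liabilities: Bank reserves +¥100B, Currency in circulation +¥9B
Monetary base = currency + reserves: +¥9B + (+¥100B) = +¥109 billion.

+¥109 billion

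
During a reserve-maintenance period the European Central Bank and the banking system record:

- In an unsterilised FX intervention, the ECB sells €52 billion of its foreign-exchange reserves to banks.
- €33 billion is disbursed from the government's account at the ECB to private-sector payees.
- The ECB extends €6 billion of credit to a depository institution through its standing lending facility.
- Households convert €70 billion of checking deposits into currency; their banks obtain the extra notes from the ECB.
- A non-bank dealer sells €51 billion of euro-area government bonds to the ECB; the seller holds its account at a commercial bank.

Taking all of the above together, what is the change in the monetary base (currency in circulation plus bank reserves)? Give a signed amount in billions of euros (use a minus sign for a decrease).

+€38 billion

ECB balance sheet:
  Assets:      Securities +€51B, Loans to banks +€6B, Foreign assets −€52B
  Liabilities: Bank reserves −€32B, Currency in circulation +€70B, Government deposits −€33B
Monetary base = currency + reserves: +€70B + (−€32B) = +€38 billion.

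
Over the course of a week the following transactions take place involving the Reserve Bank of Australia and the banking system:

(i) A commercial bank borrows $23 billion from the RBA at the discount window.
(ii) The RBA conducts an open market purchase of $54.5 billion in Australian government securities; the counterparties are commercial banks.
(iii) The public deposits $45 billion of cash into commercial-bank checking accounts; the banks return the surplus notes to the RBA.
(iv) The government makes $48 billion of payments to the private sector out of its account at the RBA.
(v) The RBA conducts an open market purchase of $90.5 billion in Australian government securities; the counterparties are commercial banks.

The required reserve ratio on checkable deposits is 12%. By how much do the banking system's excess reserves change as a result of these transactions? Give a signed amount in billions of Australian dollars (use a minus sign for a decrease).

Discount-window loan $23 billion: reserves +$23B, deposits 0.
OMO purchase (from banks) $54.5 billion: reserves +$54.5B, deposits 0.
Currency deposit $45 billion: reserves +$45B, deposits +$45B.
Government spending $48 billion: reserves +$48B, deposits +$48B.
OMO purchase (from banks) $90.5 billion: reserves +$90.5B, deposits 0.
Totals: Δreserves = +$261B, Δdeposits = +$93B.
Δrequired reserves = 12% × +$93B = +$11.16B.
Δexcess reserves = Δreserves − Δrequired = +$261B − (+$11.16B) = +$249.84 billion.

+$249.84 billion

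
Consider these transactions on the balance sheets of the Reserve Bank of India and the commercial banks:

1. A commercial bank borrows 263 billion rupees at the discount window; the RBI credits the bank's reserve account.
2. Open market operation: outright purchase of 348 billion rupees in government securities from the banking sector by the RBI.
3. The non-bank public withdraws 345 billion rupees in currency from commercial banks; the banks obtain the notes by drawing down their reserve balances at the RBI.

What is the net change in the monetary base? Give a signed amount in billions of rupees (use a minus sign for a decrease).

Discount-window loan 263 billion rupees: RBI balance sheet expands → +263B.
OMO purchase (from banks) 348 billion rupees: RBI balance sheet expands → +348B.
Currency withdrawal 345 billion rupees: just a shift between currency and reserves — both are base money → 0.
Net: 263 + 348 + 0 = +611 billion.

+611 billion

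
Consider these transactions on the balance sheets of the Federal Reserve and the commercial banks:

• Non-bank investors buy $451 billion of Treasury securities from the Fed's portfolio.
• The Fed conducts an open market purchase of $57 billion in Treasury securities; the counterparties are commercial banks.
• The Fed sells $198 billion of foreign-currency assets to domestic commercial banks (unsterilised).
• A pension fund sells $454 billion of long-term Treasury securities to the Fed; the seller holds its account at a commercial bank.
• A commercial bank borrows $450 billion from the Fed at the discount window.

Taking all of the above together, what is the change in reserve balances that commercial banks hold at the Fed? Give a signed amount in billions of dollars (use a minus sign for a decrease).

Fed balance sheet:
  Assets:      Securities +$60B, Loans to banks +$450B, Foreign assets −$198B
  Liabilities: Bank reserves +$312B
So the change in reserve balances that commercial banks hold at the Fed is +$312 billion.

+$312 billion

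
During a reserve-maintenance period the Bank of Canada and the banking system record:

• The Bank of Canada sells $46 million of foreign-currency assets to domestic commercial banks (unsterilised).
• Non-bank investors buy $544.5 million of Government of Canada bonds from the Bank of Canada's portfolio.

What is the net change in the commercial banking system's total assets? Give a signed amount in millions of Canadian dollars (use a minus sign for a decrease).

Bank of Canada balance sheet:
  Assets:      Securities −$544.5M, Foreign assets −$46M
  Liabilities: Bank reserves −$590.5M
Commercial banking system:
  Assets:      Reserves at CB −$590.5M, Foreign assets +$46M
  Liabilities: Checkable deposits −$544.5M
Change in total bank assets = -$544.5 million.

-$544.5 million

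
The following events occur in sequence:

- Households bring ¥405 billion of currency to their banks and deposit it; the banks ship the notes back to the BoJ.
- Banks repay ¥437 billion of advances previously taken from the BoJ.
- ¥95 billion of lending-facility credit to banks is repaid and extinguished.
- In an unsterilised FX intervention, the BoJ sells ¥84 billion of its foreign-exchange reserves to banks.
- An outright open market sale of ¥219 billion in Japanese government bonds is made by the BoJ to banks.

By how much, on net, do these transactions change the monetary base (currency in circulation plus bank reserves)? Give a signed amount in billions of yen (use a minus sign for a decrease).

-¥835 billion

Currency deposit ¥405 billion: just a shift between currency and reserves — both are base money → 0.
Discount-window repayment ¥437 billion: BoJ balance sheet contracts → −¥437B.
Discount-window repayment ¥95 billion: BoJ balance sheet contracts → −¥95B.
FX sale ¥84 billion: BoJ balance sheet contracts → −¥84B.
OMO sale (to banks) ¥219 billion: BoJ balance sheet contracts → −¥219B.
Net: 0 − 437 − 95 − 84 − 219 = -¥835 billion.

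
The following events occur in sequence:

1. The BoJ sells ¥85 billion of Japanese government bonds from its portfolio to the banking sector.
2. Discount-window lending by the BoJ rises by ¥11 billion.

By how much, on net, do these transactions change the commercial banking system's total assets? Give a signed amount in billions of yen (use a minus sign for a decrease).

+¥11 billion

BoJ balance sheet:
  Assets:      Securities −¥85B, Loans to banks +¥11B
  Liabilities: Bank reserves −¥74B
Commercial banking system:
  Assets:      Reserves at CB −¥74B, Securities +¥85B
  Liabilities: Borrowings from CB +¥11B
Change in total bank assets = +¥11 billion.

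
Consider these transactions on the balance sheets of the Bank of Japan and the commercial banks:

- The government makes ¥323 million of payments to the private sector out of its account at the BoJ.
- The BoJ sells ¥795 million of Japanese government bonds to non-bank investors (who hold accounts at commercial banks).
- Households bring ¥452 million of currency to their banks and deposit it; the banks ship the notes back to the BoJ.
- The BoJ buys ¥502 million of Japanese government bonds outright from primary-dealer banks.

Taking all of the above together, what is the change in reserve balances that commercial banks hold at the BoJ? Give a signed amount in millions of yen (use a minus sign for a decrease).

+¥482 million

BoJ balance sheet:
  Assets:      Securities −¥293M
  Liabilities: Bank reserves +¥482M, Currency in circulation −¥452M, Government deposits −¥323M
Commercial banking system:
  Assets:      Reserves at CB +¥482M, Securities −¥502M
  Liabilities: Checkable deposits −¥20M
So the change in reserve balances that commercial banks hold at the BoJ is +¥482 million.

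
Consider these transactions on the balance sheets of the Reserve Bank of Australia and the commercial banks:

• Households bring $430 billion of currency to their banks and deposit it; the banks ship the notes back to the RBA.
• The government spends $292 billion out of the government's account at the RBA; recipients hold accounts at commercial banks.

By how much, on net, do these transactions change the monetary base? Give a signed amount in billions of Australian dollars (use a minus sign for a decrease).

+$292 billion

RBA balance sheet:
  Assets:      no change
  Liabilities: Bank reserves +$722B, Currency in circulation −$430B, Government deposits −$292B
Monetary base = currency + reserves: −$430B + (+$722B) = +$292 billion.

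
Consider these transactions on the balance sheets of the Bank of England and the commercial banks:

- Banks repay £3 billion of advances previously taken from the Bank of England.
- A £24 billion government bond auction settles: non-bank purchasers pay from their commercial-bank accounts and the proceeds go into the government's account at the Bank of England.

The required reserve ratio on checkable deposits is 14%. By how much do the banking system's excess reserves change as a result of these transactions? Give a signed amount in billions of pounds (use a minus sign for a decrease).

Discount-window repayment £3 billion: reserves −£3B, deposits 0.
Government account inflow £24 billion: reserves −£24B, deposits −£24B.
Totals: Δreserves = −£27B, Δdeposits = −£24B.
Δrequired reserves = 14% × −£24B = −£3.36B.
Δexcess reserves = Δreserves − Δrequired = −£27B − (−£3.36B) = -£23.64 billion.

-£23.64 billion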